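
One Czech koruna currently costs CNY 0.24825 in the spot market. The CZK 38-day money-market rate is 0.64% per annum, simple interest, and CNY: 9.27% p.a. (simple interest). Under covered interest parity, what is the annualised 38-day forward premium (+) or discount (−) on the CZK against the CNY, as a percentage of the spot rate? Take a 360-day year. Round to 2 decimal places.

+8.62%

T = 38/360 years.
CIP forward (CNY per CZK) = 0.24825 × 1.009785/1.0006756 = 0.25050988.
(F − S)/S ÷ T = (0.25050988 − 0.24825)/0.24825/(38/360) = 0.086241 → 8.62%.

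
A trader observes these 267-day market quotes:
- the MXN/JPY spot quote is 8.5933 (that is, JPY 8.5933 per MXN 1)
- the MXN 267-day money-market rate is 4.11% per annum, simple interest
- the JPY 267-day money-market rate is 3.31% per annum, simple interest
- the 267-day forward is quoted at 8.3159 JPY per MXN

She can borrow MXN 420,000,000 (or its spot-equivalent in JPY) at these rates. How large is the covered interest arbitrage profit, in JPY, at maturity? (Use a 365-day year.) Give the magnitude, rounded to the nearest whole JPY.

JPY 98,889,651

T = 267/365 years.
Route A — deposit MXN, sell forward: 420,000,000 × 1.030064931507 × 8.3159 = JPY 3,597,685,124.85.
Route B — convert at spot, deposit JPY: 420,000,000 × 8.5933 × 1.024212876712 = JPY 3,696,574,775.65.
The quoted forward undervalues MXN, so borrow MXN, convert to JPY at spot, deposit the JPY at 3.31%, and buy MXN forward at 8.3159 to cover the loan.
Profit = 3,696,574,775.65 − 3,597,685,124.85 = JPY 98,889,651.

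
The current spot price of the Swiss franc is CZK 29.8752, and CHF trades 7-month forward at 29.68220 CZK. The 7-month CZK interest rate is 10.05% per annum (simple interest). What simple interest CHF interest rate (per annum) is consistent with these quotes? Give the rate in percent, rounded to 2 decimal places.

11.23%

T = 7/12 years.
By CIP, F/S equals the CZK-to-CHF growth ratio: 29.6822/29.8752 = 0.9935398.
CZK growth factor: 1 + 0.1005×7/12 = 1.058625.
Hence g_CHF = 1.0655084.
(1.0655084 − 1)/T = 0.112300, i.e. 11.23%.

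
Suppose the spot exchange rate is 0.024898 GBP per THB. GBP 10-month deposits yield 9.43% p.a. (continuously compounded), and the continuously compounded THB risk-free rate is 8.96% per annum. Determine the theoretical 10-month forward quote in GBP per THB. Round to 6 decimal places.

T = 10/12 years.
Growth of 1 GBP over T: e^(0.0943×10/12) = 1.0817535.
THB growth factor: e^(0.0896×10/12) = 1.0775249.
Forward (GBP per THB) = 0.024898 × 1.0817535 / 1.0775249 = 0.02499571.

0.024996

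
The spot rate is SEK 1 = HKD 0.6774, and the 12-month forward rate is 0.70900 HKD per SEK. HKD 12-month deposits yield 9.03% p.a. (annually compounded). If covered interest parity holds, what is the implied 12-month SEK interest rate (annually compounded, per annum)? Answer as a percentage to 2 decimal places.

T = 1 year.
F/S = 0.709/0.6774 = 1.0466490 = (growth of HKD) / (growth of SEK).
HKD growth factor: (1 + 0.0903)^1 = 1.090300.
That pins the SEK growth at 1.0417055.
Annualise: 1.0417055^(1/1) − 1 = 0.041705 = 4.17%.

4.17%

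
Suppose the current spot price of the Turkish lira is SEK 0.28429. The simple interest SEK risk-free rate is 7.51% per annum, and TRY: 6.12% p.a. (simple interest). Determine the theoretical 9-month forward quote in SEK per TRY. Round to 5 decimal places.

T = 9/12 years.
Growth of 1 SEK over T: 1 + 0.0751×9/12 = 1.056325.
TRY accumulates by 1 + 0.0612×9/12 = 1.045900.
So F = 0.28429 × 1.056325 / 1.045900 = 0.2871237 (SEK/TRY).

0.28712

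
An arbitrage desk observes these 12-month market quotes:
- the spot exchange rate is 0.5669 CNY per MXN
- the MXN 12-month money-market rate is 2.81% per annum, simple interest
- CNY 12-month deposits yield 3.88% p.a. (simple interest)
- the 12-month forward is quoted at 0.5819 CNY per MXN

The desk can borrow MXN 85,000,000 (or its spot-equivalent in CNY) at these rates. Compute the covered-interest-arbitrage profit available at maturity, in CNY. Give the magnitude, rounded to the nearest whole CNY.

CNY 795,232

T = 1 year.
Keep in MXN, deliver into the forward: 85,000,000·1.028100·0.5819 = CNY 50,851,368.15.
Swap to CNY now, deposit: 85,000,000·0.5669·1.038800 = CNY 50,056,136.20.
The quoted forward overvalues MXN, so borrow CNY, buy MXN at spot, deposit the MXN at 2.81%, and sell the proceeds forward at 0.5819.
Profit = 50,851,368.15 − 50,056,136.20 = CNY 795,232.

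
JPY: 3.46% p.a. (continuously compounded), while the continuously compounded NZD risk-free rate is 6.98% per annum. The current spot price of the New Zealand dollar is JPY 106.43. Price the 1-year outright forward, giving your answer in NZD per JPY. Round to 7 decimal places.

0.0097325

T = 1 year.
JPY accumulates by e^(0.0346×1) = 1.0352055.
NZD accumulates by e^(0.0698×1) = 1.0722937.
So F = 106.43 × 1.0352055 / 1.0722937 = 102.7488 (JPY/NZD).
Quoted the other way: 1/102.7488 = 0.0097325 NZD per JPY.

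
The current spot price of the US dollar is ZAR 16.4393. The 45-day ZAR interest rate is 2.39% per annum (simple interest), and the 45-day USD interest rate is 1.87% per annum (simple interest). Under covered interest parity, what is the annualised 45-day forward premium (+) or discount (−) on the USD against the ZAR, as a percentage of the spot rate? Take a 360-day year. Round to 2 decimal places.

+0.52%

T = 45/360 years.
No-arbitrage forward: 16.4393 × 1.0029875 / 1.0023375 = 16.4499606 ZAR/USD.
Annualised premium = (F − S)/S × (1/T) = (16.4499606 − 16.4393)/16.4393 ÷ (45/360) = 0.52%.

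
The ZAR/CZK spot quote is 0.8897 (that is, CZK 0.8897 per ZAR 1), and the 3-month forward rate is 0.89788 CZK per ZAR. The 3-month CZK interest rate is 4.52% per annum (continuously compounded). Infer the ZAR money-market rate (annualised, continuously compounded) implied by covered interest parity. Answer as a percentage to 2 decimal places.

T = 3/12 years.
By CIP, F/S equals the CZK-to-ZAR growth ratio: 0.89788/0.8897 = 1.0091941.
CZK growth factor: e^(0.0452×3/12) = 1.0113641.
That pins the ZAR growth at 1.0021502.
r = ln(1.0021502)/(3/12) = 0.008592 → 0.86%.

0.86%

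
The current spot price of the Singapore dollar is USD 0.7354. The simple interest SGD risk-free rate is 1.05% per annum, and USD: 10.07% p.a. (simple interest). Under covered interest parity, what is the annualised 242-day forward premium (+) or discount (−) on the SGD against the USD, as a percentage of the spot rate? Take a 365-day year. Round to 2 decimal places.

T = 242/365 years.
F = S · g_USD/g_SGD = 0.7354 × 1.0667655/1.0069616 = 0.7790757.
Annualised premium = (F − S)/S × (1/T) = (0.7790757 − 0.7354)/0.7354 ÷ (242/365) = 8.96%.

+8.96%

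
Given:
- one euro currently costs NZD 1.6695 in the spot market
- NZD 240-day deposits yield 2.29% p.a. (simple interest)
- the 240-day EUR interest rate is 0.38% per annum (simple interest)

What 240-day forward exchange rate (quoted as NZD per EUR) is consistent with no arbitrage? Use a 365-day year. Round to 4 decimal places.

1.6904

T = 240/365 years.
NZD growth factor: 1 + 0.0229×240/365 = 1.0150575.
EUR accumulates by 1 + 0.0038×240/365 = 1.0024986.
Forward (NZD per EUR) = 1.6695 × 1.0150575 / 1.0024986 = 1.690415.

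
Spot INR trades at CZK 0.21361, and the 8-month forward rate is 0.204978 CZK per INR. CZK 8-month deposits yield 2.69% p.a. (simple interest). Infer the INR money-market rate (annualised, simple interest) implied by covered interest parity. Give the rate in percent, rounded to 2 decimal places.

9.12%

T = 8/12 years.
By CIP, F/S equals the CZK-to-INR growth ratio: 0.204978/0.21361 = 0.9595899.
CZK growth factor: 1 + 0.0269×8/12 = 1.0179333.
That pins the INR growth at 1.0608003.
r = (1.0608003 − 1)/(8/12) = 0.091200 → 9.12%.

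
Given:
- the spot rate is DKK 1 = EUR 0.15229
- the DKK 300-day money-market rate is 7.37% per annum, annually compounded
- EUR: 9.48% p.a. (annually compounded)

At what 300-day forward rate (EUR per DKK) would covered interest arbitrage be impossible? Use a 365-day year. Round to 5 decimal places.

T = 300/365 years.
EUR growth factor: (1 + 0.0948)^(300/365) = 1.0772834.
DKK growth factor: (1 + 0.0737)^(300/365) = 1.0601889.
So F = 0.15229 × 1.0772834 / 1.0601889 = 0.1547455 (EUR/DKK).

0.15475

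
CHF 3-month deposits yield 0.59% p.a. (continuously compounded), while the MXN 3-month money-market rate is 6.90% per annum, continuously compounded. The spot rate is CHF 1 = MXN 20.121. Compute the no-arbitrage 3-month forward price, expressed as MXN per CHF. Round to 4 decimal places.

T = 3/12 years.
MXN accumulates by e^(0.0690×3/12) = 1.01739964.
CHF growth factor: e^(0.0059×3/12) = 1.00147609.
So F = 20.121 × 1.01739964 / 1.00147609 = 20.440926 (MXN/CHF).

20.4409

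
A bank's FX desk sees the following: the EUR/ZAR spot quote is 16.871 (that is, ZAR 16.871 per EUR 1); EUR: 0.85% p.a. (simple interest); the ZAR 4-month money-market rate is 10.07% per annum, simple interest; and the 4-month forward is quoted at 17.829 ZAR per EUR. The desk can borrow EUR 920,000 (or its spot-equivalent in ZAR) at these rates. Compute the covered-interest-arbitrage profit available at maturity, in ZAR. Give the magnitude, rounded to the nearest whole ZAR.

ZAR 406,835

T = 4/12 years.
Keep in EUR, deliver into the forward: 920,000·1.0028333333·17.829 = ZAR 16,449,154.26.
Swap to ZAR now, deposit: 920,000·16.871·1.0335666667 = ZAR 16,042,318.98.
The quoted forward overvalues EUR, so borrow ZAR, buy EUR at spot, deposit the EUR at 0.85%, and sell the proceeds forward at 17.829.
Profit = 16,449,154.26 − 16,042,318.98 = ZAR 406,835.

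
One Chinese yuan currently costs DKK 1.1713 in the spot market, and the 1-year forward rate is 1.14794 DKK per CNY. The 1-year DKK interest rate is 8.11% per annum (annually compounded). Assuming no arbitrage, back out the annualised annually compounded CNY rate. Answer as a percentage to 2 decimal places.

T = 1 year.
By CIP, F/S equals the DKK-to-CNY growth ratio: 1.14794/1.1713 = 0.9800563.
The DKK side grows by (1 + 0.0811)^1 = 1.081100.
Hence g_CNY = 1.1030999.
r = 1.1030999^(1/1) − 1 = 0.103100 → 10.31%.

10.31%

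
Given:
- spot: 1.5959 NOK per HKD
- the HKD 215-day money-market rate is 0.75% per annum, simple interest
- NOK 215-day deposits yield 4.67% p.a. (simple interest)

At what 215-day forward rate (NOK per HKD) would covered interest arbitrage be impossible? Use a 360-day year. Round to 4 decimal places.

T = 215/360 years.
Growth of 1 NOK over T: 1 + 0.0467×215/360 = 1.0278903.
Growth of 1 HKD over T: 1 + 0.0075×215/360 = 1.0044792.
So F = 1.5959 × 1.0278903 / 1.0044792 = 1.633095 (NOK/HKD).

1.6331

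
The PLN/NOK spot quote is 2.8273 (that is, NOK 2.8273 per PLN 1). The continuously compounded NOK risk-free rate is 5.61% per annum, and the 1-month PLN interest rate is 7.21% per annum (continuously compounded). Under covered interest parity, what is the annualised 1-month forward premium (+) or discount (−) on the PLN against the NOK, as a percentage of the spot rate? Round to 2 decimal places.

T = 1/12 years.
CIP forward (NOK per PLN) = 2.8273 × 1.0046859/1.0060264 = 2.8235327.
Annualised premium = (F − S)/S × (1/T) = (2.8235327 − 2.8273)/2.8273 ÷ (1/12) = -1.60%.

-1.60%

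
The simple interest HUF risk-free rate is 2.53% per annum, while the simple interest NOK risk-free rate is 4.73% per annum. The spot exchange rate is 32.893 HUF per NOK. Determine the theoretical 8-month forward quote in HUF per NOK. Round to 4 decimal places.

32.4253

T = 8/12 years.
HUF accumulates by 1 + 0.0253×8/12 = 1.01686667.
NOK growth factor: 1 + 0.0473×8/12 = 1.03153333.
So F = 32.893 × 1.01686667 / 1.03153333 = 32.425317 (HUF/NOK).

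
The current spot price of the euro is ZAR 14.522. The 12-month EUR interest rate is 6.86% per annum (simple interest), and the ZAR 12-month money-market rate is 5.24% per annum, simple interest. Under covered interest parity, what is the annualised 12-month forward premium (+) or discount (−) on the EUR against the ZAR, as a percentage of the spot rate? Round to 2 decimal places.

T = 1 year.
CIP forward (ZAR per EUR) = 14.522 × 1.052400/1.068600 = 14.301846.
(F − S)/S ÷ T = (14.301846 − 14.522)/14.522/1 = -0.015160 → -1.52%.

-1.52%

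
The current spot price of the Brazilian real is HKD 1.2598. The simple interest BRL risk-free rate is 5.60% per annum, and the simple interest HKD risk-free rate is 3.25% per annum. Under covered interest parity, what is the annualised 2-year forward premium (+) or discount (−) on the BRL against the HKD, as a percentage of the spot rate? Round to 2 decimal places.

-2.11%

T = 2 years.
CIP forward (HKD per BRL) = 1.2598 × 1.065000/1.112000 = 1.2065531.
Annualised premium = (F − S)/S × (1/T) = (1.2065531 − 1.2598)/1.2598 ÷ 2 = -2.11%.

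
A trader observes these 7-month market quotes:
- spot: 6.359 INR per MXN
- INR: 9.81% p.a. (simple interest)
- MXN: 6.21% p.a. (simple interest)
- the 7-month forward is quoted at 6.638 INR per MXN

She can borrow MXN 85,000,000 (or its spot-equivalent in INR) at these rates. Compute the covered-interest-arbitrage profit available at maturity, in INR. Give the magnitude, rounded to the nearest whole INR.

INR 13,223,261

T = 7/12 years.
Route A — deposit MXN, sell forward: 85,000,000 × 1.036225 × 6.638 = INR 584,669,231.75.
Route B — convert at spot, deposit INR: 85,000,000 × 6.359 × 1.057225 = INR 571,445,970.88.
The quoted forward overvalues MXN, so borrow INR, buy MXN at spot, deposit the MXN at 6.21%, and sell the proceeds forward at 6.638.
The gap between the two covered legs is INR 13,223,261.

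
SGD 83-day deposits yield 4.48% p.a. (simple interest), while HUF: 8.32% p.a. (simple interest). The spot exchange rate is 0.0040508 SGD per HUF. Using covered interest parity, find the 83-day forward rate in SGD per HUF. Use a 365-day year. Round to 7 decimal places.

0.0040161

T = 83/365 years.
SGD accumulates by 1 + 0.0448×83/365 = 1.0101874.
Growth of 1 HUF over T: 1 + 0.0832×83/365 = 1.0189195.
Forward (SGD per HUF) = 0.0040508 × 1.0101874 / 1.0189195 = 0.004016085.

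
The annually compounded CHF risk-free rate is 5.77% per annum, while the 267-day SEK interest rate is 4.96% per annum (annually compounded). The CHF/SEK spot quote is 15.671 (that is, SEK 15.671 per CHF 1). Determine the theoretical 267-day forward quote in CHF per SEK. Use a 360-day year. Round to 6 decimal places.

0.064177

T = 267/360 years.
SEK growth factor: (1 + 0.0496)^(267/360) = 1.0365558.
CHF accumulates by (1 + 0.0577)^(267/360) = 1.0424827.
Forward (SEK per CHF) = 15.671 × 1.0365558 / 1.0424827 = 15.58190.
Quoted the other way: 1/15.58190 = 0.064177 CHF per SEK.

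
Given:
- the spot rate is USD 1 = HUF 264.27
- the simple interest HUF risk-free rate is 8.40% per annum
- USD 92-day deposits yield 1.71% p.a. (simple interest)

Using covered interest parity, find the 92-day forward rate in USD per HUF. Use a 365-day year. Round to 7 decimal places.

0.0037215

T = 92/365 years.
HUF accumulates by 1 + 0.0840×92/365 = 1.0211726.
Growth of 1 USD over T: 1 + 0.0171×92/365 = 1.0043101.
Forward (HUF per USD) = 264.27 × 1.0211726 / 1.0043101 = 268.7071.
Invert for USD per HUF: 1 / 268.7071 = 0.0037215.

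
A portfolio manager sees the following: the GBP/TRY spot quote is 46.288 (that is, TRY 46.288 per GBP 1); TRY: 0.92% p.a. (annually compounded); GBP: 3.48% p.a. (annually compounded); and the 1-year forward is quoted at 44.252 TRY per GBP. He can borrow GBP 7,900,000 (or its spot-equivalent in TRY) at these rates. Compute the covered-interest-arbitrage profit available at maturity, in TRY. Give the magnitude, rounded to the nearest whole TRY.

TRY 7,282,852

T = 1 year.
Invest the GBP and cover forward: 7,900,000 × 1.034800 × 44.252 = TRY 361,756,559.84.
Convert at spot and invest in TRY: 7,900,000 × 46.288 × 1.009200 = TRY 369,039,411.84.
The quoted forward undervalues GBP, so borrow GBP, convert to TRY at spot, deposit the TRY at 0.92%, and buy GBP forward at 44.252 to cover the loan.
Profit = 369,039,411.84 − 361,756,559.84 = TRY 7,282,852.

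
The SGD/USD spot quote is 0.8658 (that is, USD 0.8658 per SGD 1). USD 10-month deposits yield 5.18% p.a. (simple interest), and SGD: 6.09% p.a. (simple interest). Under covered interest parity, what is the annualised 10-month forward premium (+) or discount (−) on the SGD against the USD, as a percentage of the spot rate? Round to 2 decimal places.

-0.87%

T = 10/12 years.
F = S · g_USD/g_SGD = 0.8658 × 1.0431667/1.050750 = 0.8595515.
(F − S)/S ÷ T = (0.8595515 − 0.8658)/0.8658/(10/12) = -0.008660 → -0.87%.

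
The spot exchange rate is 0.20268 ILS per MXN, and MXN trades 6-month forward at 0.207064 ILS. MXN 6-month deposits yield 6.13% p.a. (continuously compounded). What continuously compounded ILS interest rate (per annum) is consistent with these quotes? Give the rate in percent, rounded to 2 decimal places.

10.41%

T = 6/12 years.
By CIP, F/S equals the ILS-to-MXN growth ratio: 0.207064/0.20268 = 1.0216302.
MXN growth factor: e^(0.0613×6/12) = 1.0311245.
That pins the ILS growth at 1.0534279.
Take logs: ln 1.0534279 / (6/12) = 0.104099, so 10.41%.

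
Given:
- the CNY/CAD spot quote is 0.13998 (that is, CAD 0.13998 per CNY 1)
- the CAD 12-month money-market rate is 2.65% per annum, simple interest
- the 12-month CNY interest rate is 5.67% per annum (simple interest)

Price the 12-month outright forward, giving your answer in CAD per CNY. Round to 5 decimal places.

T = 1 year.
Growth of 1 CAD over T: 1 + 0.0265×1 = 1.026500.
CNY accumulates by 1 + 0.0567×1 = 1.056700.
So F = 0.13998 × 1.026500 / 1.056700 = 0.1359794 (CAD/CNY).

0.13598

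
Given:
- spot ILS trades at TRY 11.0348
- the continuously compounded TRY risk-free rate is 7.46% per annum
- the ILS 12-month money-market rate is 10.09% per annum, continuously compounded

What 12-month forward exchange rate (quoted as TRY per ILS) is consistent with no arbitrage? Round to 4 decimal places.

10.7484

T = 1 year.
Growth of 1 TRY over T: e^(0.0746×1) = 1.07745308.
Growth of 1 ILS over T: e^(0.1009×1) = 1.10616602.
CIP: F = S · (grow TRY)/(grow ILS) = 11.0348 × 1.07745308/1.10616602 = 10.748368 TRY per ILS.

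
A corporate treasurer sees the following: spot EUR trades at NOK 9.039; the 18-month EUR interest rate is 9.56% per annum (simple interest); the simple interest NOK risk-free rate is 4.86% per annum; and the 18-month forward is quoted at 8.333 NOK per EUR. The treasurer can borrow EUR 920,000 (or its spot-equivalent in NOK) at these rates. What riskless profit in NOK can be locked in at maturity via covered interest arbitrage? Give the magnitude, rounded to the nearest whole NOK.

NOK 156,392

T = 18/12 years.
Keep in EUR, deliver into the forward: 920,000·1.143400·8.333 = NOK 8,765,716.02.
Swap to NOK now, deposit: 920,000·9.039·1.072900 = NOK 8,922,107.65.
The quoted forward undervalues EUR, so borrow EUR, convert to NOK at spot, deposit the NOK at 4.86%, and buy EUR forward at 8.333 to cover the loan.
The gap between the two covered legs is NOK 156,392.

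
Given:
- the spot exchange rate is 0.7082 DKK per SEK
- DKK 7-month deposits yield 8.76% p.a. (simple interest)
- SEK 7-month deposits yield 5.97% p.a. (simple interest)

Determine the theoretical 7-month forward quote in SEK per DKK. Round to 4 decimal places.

T = 7/12 years.
DKK growth factor: 1 + 0.0876×7/12 = 1.051100.
Growth of 1 SEK over T: 1 + 0.0597×7/12 = 1.034825.
CIP: F = S · (grow DKK)/(grow SEK) = 0.7082 × 1.051100/1.034825 = 0.7193381 DKK per SEK.
Quoted the other way: 1/0.7193381 = 1.3902 SEK per DKK.

1.3902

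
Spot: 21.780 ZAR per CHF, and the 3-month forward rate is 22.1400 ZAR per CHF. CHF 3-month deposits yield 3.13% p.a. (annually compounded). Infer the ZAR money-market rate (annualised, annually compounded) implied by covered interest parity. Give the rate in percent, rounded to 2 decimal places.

10.12%

T = 3/12 years.
F/S = 22.14/21.78 = 1.0165289 = (growth of ZAR) / (growth of CHF).
CHF growth factor: (1 + 0.0313)^(3/12) = 1.0077348.
Hence g_ZAR = 1.0243915.
r = 1.0243915^(12/3) − 1 = 0.101194 → 10.12%.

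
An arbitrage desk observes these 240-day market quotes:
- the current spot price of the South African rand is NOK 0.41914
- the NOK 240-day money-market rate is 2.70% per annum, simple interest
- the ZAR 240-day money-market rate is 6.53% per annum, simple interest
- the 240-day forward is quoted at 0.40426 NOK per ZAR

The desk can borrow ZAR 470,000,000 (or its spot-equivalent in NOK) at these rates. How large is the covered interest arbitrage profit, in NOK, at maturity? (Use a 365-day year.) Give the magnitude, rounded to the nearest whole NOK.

T = 240/365 years.
Route A — deposit ZAR, sell forward: 470,000,000 × 1.0429369863 × 0.40426 = NOK 198,160,321.86.
Route B — convert at spot, deposit NOK: 470,000,000 × 0.41914 × 1.01775342466 = NOK 200,493,150.09.
The quoted forward undervalues ZAR, so borrow ZAR, convert to NOK at spot, deposit the NOK at 2.70%, and buy ZAR forward at 0.40426 to cover the loan.
Profit = 200,493,150.09 − 198,160,321.86 = NOK 2,332,828.

NOK 2,332,828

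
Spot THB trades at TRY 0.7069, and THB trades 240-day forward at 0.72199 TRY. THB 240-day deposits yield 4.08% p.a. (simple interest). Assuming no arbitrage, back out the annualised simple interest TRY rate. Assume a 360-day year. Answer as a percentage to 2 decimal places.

T = 240/360 years.
F/S = 0.72199/0.7069 = 1.0213467 = (growth of TRY) / (growth of THB).
The THB side grows by 1 + 0.0408×240/360 = 1.027200.
Hence g_TRY = 1.0491273.
r = (1.0491273 − 1)/(240/360) = 0.073691 → 7.37%.

7.37%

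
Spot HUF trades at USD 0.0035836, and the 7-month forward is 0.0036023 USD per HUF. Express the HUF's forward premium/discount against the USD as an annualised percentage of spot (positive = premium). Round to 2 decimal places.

T = 7/12 years.
Period premium: (0.0036023 − 0.0035836)/0.0035836 = 0.0052182.
×(1/T) gives 0.89% p.a.

+0.89%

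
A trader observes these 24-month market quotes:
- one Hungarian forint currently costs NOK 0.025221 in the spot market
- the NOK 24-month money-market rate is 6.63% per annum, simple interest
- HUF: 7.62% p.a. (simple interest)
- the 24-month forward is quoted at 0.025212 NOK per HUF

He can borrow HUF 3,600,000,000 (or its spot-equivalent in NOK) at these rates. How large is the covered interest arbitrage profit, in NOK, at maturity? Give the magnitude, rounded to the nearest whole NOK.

T = 2 years.
Invest the HUF and cover forward: 3,600,000,000 × 1.152400 × 0.025212 = NOK 104,595,511.68.
Convert at spot and invest in NOK: 3,600,000,000 × 0.025221 × 1.132600 = NOK 102,835,096.56.
The quoted forward overvalues HUF, so borrow NOK, buy HUF at spot, deposit the HUF at 7.62%, and sell the proceeds forward at 0.025212.
The gap between the two covered legs is NOK 1,760,415.

NOK 1,760,415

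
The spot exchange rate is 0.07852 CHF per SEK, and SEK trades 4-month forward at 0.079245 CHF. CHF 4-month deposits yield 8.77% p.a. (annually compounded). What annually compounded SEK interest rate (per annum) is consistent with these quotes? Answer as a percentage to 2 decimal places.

T = 4/12 years.
By CIP, F/S equals the CHF-to-SEK growth ratio: 0.079245/0.07852 = 1.0092333.
The CHF side grows by (1 + 0.0877)^(4/12) = 1.0284181.
So the SEK growth factor = 1.0190093.
r = 1.0190093^(12/4) − 1 = 0.058119 → 5.81%.

5.81%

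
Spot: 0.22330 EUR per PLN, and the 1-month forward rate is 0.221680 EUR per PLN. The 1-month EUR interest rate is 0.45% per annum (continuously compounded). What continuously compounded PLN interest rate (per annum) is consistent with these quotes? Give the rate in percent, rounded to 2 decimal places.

9.19%

T = 1/12 years.
By CIP, F/S equals the EUR-to-PLN growth ratio: 0.22168/0.2233 = 0.9927452.
EUR growth factor: e^(0.0045×1/12) = 1.0003751.
Hence g_PLN = 1.0076857.
Take logs: ln 1.0076857 / (1/12) = 0.091876, so 9.19%.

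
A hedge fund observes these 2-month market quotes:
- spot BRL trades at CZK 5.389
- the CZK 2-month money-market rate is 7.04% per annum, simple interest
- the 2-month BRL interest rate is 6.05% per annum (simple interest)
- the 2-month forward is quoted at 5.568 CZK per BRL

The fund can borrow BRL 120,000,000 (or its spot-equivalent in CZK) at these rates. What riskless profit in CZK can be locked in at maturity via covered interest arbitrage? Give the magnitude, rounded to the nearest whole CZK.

T = 2/12 years.
Route A — deposit BRL, sell forward: 120,000,000 × 1.01008333333 × 5.568 = CZK 674,897,280.00.
Route B — convert at spot, deposit CZK: 120,000,000 × 5.389 × 1.01173333333 = CZK 654,267,712.00.
The quoted forward overvalues BRL, so borrow CZK, buy BRL at spot, deposit the BRL at 6.05%, and sell the proceeds forward at 5.568.
Arbitrage profit = |674,897,280.00 − 654,267,712.00| = CZK 20,629,568.

CZK 20,629,568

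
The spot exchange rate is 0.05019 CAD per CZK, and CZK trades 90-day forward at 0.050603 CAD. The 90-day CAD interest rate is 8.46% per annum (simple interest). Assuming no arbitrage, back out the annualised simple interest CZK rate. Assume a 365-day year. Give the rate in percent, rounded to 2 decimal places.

T = 90/365 years.
F/S = 0.050603/0.05019 = 1.0082287 = (growth of CAD) / (growth of CZK).
The CAD side grows by 1 + 0.0846×90/365 = 1.0208603.
That pins the CZK growth at 1.0125285.
(1.0125285 − 1)/T = 0.050810, i.e. 5.08%.

5.08%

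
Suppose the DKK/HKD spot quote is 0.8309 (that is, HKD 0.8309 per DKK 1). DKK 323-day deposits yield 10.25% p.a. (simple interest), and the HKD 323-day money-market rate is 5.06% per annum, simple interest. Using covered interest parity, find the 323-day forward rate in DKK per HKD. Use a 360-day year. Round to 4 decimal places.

T = 323/360 years.
HKD accumulates by 1 + 0.0506×323/360 = 1.0453994.
Growth of 1 DKK over T: 1 + 0.1025×323/360 = 1.0919653.
CIP: F = S · (grow HKD)/(grow DKK) = 0.8309 × 1.0453994/1.0919653 = 0.7954670 HKD per DKK.
Quoted the other way: 1/0.7954670 = 1.2571 DKK per HKD.

1.2571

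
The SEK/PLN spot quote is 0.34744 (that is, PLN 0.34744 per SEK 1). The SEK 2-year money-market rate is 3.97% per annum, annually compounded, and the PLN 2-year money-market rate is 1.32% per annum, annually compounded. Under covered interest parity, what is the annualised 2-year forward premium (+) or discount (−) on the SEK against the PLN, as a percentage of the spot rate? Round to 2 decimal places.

-2.52%

T = 2 years.
No-arbitrage forward: 0.34744 × 1.0265742 / 1.0809761 = 0.32995451 PLN/SEK.
Annualised premium = (F − S)/S × (1/T) = (0.32995451 − 0.34744)/0.34744 ÷ 2 = -2.52%.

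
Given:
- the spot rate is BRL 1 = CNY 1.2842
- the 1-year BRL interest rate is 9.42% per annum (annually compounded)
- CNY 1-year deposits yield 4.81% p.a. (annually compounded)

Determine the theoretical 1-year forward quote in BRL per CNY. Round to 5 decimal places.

T = 1 year.
CNY growth factor: (1 + 0.0481)^1 = 1.048100.
BRL accumulates by (1 + 0.0942)^1 = 1.094200.
CIP: F = S · (grow CNY)/(grow BRL) = 1.2842 × 1.048100/1.094200 = 1.230095 CNY per BRL.
Invert for BRL per CNY: 1 / 1.230095 = 0.81295.

0.81295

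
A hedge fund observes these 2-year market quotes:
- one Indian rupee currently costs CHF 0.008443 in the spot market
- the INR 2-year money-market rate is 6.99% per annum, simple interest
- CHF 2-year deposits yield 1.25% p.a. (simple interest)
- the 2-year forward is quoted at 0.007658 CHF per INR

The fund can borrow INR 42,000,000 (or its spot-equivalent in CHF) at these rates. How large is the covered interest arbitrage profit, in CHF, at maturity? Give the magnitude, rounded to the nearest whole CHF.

CHF 3,130

T = 2 years.
Route A — deposit INR, sell forward: 42,000,000 × 1.139800 × 0.007658 = CHF 366,600.71.
Route B — convert at spot, deposit CHF: 42,000,000 × 0.008443 × 1.025000 = CHF 363,471.15.
The quoted forward overvalues INR, so borrow CHF, buy INR at spot, deposit the INR at 6.99%, and sell the proceeds forward at 0.007658.
Profit = 366,600.71 − 363,471.15 = CHF 3,130.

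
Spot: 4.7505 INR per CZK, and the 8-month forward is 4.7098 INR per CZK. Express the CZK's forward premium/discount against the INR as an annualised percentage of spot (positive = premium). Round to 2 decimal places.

-1.29%

T = 8/12 years.
(F − S)/S = (4.7098 − 4.7505)/4.7505 = -0.0085675.
Annualise by dividing by T: -0.0085675 / (8/12) = -0.012851 → -1.29%.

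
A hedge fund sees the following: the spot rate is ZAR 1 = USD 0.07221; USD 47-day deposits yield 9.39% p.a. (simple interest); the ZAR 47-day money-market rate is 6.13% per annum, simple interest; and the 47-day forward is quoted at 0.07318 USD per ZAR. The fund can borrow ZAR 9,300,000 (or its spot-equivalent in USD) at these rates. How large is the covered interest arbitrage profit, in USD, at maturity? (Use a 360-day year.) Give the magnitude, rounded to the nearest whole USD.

USD 6,235

T = 47/360 years.
Route A — deposit ZAR, sell forward: 9,300,000 × 1.00800306 × 0.07318 = USD 686,020.67.
Route B — convert at spot, deposit USD: 9,300,000 × 0.07221 × 1.01225917 = USD 679,785.68.
The quoted forward overvalues ZAR, so borrow USD, buy ZAR at spot, deposit the ZAR at 6.13%, and sell the proceeds forward at 0.07318.
Arbitrage profit = |686,020.67 − 679,785.68| = USD 6,235.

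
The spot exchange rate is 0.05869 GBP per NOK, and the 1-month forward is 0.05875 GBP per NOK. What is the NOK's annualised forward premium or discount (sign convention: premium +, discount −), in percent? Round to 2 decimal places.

T = 1/12 years.
NOK trades forward at +0.10223% vs spot over the period.
Per annum: 0.0010223 / (1/12) = 0.012268 = 1.23%.

+1.23%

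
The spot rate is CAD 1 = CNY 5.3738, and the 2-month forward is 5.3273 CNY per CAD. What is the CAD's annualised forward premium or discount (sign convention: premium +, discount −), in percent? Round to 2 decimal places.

T = 2/12 years.
CAD trades forward at -0.86531% vs spot over the period.
×(1/T) gives -5.19% p.a.

-5.19%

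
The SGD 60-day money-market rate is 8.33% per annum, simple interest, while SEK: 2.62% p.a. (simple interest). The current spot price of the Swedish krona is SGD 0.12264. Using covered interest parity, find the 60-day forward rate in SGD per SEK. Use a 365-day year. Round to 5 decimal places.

0.12379

T = 60/365 years.
Growth of 1 SGD over T: 1 + 0.0833×60/365 = 1.0136932.
Growth of 1 SEK over T: 1 + 0.0262×60/365 = 1.0043068.
So F = 0.12264 × 1.0136932 / 1.0043068 = 0.1237862 (SGD/SEK).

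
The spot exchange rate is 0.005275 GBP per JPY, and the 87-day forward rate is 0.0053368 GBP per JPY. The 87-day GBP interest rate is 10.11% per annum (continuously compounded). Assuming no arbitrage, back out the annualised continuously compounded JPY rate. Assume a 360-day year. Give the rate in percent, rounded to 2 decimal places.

5.29%

T = 87/360 years.
F/S = 0.0053368/0.005275 = 1.0117156 = (growth of GBP) / (growth of JPY).
The GBP side grows by e^(0.1011×87/360) = 1.0247334.
That pins the JPY growth at 1.0128671.
Take logs: ln 1.0128671 / (87/360) = 0.052904, so 5.29%.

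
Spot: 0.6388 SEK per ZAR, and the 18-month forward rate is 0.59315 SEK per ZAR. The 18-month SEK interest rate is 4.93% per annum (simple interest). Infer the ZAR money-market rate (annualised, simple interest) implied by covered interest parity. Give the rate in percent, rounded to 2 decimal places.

T = 18/12 years.
CIP gives F = S · g_SEK/g_ZAR, so g_SEK/g_ZAR = 0.59315/0.6388 = 0.9285379.
SEK growth factor: 1 + 0.0493×18/12 = 1.073950.
That pins the ZAR growth at 1.1566033.
(1.1566033 − 1)/T = 0.104402, i.e. 10.44%.

10.44%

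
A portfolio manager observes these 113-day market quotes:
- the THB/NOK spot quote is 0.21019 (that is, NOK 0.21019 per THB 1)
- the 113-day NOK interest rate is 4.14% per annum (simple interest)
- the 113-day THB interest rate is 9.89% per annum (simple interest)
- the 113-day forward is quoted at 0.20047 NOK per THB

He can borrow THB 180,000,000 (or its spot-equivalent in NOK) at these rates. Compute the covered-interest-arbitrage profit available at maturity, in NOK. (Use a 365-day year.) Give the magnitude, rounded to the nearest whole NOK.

NOK 1,129,669

T = 113/365 years.
Route A — deposit THB, sell forward: 180,000,000 × 1.0306183562 × 0.20047 = NOK 37,189,451.14.
Route B — convert at spot, deposit NOK: 180,000,000 × 0.21019 × 1.0128169863 = NOK 38,319,120.42.
The quoted forward undervalues THB, so borrow THB, convert to NOK at spot, deposit the NOK at 4.14%, and buy THB forward at 0.20047 to cover the loan.
Profit = 38,319,120.42 − 37,189,451.14 = NOK 1,129,669.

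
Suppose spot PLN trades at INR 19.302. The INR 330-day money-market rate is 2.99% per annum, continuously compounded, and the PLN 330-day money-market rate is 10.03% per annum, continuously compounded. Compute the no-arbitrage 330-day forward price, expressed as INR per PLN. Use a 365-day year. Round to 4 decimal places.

18.1117

T = 330/365 years.
INR accumulates by e^(0.0299×330/365) = 1.02740158.
PLN accumulates by e^(0.1003×330/365) = 1.09492098.
So F = 19.302 × 1.02740158 / 1.09492098 = 18.111723 (INR/PLN).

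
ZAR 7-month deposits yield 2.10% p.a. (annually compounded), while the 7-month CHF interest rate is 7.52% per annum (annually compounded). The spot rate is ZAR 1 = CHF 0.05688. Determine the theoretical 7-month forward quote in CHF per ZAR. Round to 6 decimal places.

0.058622

T = 7/12 years.
Growth of 1 CHF over T: (1 + 0.0752)^(7/12) = 1.0432028.
ZAR growth factor: (1 + 0.0210)^(7/12) = 1.0121969.
CIP: F = S · (grow CHF)/(grow ZAR) = 0.05688 × 1.0432028/1.0121969 = 0.05862236 CHF per ZAR.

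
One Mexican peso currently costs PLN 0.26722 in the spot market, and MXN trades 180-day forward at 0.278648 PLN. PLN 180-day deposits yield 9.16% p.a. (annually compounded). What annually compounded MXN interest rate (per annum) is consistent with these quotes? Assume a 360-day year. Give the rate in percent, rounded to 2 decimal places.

T = 180/360 years.
F/S = 0.278648/0.26722 = 1.0427663 = (growth of PLN) / (growth of MXN).
PLN growth factor: (1 + 0.0916)^(180/360) = 1.0447966.
So the MXN growth factor = 1.001947.
Annualise: 1.001947^(360/180) − 1 = 0.003898 = 0.39%.

0.39%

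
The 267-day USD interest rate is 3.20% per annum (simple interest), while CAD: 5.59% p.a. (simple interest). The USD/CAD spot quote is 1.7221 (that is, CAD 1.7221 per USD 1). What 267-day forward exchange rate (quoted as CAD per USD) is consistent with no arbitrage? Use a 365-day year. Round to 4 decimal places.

1.7515

T = 267/365 years.
CAD growth factor: 1 + 0.0559×267/365 = 1.0408912.
USD accumulates by 1 + 0.0320×267/365 = 1.0234082.
CIP: F = S · (grow CAD)/(grow USD) = 1.7221 × 1.0408912/1.0234082 = 1.751519 CAD per USD.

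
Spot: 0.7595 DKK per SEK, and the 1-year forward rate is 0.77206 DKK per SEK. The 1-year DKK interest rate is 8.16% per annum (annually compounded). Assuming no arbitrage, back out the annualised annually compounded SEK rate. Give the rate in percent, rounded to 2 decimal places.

6.40%

T = 1 year.
CIP gives F = S · g_DKK/g_SEK, so g_DKK/g_SEK = 0.77206/0.7595 = 1.0165372.
The DKK side grows by (1 + 0.0816)^1 = 1.081600.
That pins the SEK growth at 1.0640043.
Annualise: 1.0640043^(1/1) − 1 = 0.064004 = 6.40%.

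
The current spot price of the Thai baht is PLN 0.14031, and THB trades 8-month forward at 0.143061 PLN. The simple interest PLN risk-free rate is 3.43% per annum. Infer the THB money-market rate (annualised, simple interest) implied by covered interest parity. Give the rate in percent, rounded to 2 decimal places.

T = 8/12 years.
F/S = 0.143061/0.14031 = 1.0196066 = (growth of PLN) / (growth of THB).
The PLN side grows by 1 + 0.0343×8/12 = 1.0228667.
Hence g_THB = 1.0031974.
(1.0031974 − 1)/T = 0.004796, i.e. 0.48%.

0.48%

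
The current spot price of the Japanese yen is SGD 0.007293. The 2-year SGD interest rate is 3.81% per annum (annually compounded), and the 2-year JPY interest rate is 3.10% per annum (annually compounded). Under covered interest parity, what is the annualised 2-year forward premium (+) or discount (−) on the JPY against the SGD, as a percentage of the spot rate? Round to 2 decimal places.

T = 2 years.
F = S · g_SGD/g_JPY = 0.007293 × 1.0776516/1.062961 = 0.007393793.
Annualised premium = (F − S)/S × (1/T) = (0.007393793 − 0.007293)/0.007293 ÷ 2 = 0.69%.

+0.69%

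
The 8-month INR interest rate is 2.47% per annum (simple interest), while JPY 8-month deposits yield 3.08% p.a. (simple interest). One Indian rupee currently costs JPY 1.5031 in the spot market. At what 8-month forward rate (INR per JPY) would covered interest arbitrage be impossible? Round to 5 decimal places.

T = 8/12 years.
JPY growth factor: 1 + 0.0308×8/12 = 1.0205333.
INR growth factor: 1 + 0.0247×8/12 = 1.0164667.
Forward (JPY per INR) = 1.5031 × 1.0205333 / 1.0164667 = 1.509113.
Quoted the other way: 1/1.509113 = 0.66264 INR per JPY.

0.66264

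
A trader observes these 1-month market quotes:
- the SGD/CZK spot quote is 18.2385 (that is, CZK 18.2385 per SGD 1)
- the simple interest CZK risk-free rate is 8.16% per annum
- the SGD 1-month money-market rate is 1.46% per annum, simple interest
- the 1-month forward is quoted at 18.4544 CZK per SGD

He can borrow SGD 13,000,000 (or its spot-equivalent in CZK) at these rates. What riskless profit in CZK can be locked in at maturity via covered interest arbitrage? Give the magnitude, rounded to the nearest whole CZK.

CZK 1,486,304

T = 1/12 years.
Invest the SGD and cover forward: 13,000,000 × 1.00121666667 × 18.4544 = CZK 240,199,087.09.
Convert at spot and invest in CZK: 13,000,000 × 18.2385 × 1.006800 = CZK 238,712,783.40.
The quoted forward overvalues SGD, so borrow CZK, buy SGD at spot, deposit the SGD at 1.46%, and sell the proceeds forward at 18.4544.
Arbitrage profit = |240,199,087.09 − 238,712,783.40| = CZK 1,486,304.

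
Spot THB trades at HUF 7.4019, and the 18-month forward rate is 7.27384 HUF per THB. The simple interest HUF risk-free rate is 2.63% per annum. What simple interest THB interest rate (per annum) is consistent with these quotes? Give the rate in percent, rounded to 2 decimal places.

3.85%

T = 18/12 years.
By CIP, F/S equals the HUF-to-THB growth ratio: 7.27384/7.4019 = 0.9826990.
HUF growth factor: 1 + 0.0263×18/12 = 1.039450.
Hence g_THB = 1.0577501.
(1.0577501 − 1)/T = 0.038500, i.e. 3.85%.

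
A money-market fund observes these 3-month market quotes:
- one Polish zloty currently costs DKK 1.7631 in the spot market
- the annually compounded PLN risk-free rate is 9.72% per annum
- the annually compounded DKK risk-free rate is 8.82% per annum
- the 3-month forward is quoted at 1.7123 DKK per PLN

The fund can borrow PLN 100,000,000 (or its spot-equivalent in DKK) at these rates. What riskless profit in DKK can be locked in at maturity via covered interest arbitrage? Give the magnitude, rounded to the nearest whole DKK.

DKK 4,828,003

T = 3/12 years.
Route A — deposit PLN, sell forward: 100,000,000 × 1.02346135736 × 1.7123 = DKK 175,247,288.22.
Route B — convert at spot, deposit DKK: 100,000,000 × 1.7631 × 1.02135608436 = DKK 180,075,291.23.
The quoted forward undervalues PLN, so borrow PLN, convert to DKK at spot, deposit the DKK at 8.82%, and buy PLN forward at 1.7123 to cover the loan.
Profit = 180,075,291.23 − 175,247,288.22 = DKK 4,828,003.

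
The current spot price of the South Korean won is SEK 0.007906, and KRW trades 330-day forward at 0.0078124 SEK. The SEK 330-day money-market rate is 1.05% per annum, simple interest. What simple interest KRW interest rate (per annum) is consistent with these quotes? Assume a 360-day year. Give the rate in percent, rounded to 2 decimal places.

2.37%

T = 330/360 years.
F/S = 0.0078124/0.007906 = 0.9881609 = (growth of SEK) / (growth of KRW).
The SEK side grows by 1 + 0.0105×330/360 = 1.009625.
So the KRW growth factor = 1.0217213.
(1.0217213 − 1)/T = 0.023696, i.e. 2.37%.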